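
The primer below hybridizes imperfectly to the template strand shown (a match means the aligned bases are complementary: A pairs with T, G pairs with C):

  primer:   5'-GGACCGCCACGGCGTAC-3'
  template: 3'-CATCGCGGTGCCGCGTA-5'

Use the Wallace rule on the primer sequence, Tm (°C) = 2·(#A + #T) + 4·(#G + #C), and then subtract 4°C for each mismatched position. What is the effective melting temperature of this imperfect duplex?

Primer base counts: A=3, T=1, G=6, C=7 → A+T=4, G+C=13
Perfect-match Tm = 2(4) + 4(13) = 8 + 52 = 60°C
Mismatches (positions where the bases are not complementary): 4 (at positions 2, 4, 15, 17)
Effective Tm = 60 − 4×4 = 60 − 16 = 44°C

44°C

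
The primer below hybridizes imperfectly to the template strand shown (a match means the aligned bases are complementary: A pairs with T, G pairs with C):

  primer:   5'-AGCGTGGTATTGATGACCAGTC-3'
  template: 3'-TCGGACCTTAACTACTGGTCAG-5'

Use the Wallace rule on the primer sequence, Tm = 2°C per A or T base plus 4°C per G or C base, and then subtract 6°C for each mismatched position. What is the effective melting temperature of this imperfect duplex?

Primer base counts: A=5, T=6, G=7, C=4 → A+T=11, G+C=11
Perfect-match Tm = 2(11) + 4(11) = 22 + 44 = 66°C
Mismatches (positions where the bases are not complementary): 2 (at positions 4, 8)
Effective Tm = 66 − 2×6 = 66 − 12 = 54°C

54°C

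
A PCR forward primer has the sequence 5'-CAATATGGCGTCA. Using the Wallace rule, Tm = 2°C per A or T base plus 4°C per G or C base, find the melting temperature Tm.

Base counts: C=3, G=3, T=3, A=4
So N_AT = 7 and N_GC = 6.
Tm = 4·6 + 2·7 = 24 + 14 = 38°C

38°C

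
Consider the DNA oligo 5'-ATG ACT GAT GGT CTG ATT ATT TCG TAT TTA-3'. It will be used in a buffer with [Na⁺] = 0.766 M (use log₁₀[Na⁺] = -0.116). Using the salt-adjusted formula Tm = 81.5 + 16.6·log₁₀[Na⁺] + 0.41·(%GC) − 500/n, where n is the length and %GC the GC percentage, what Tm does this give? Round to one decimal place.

Length n = 30. A=7, C=3, G=6, T=14
G+C = 9, so %GC = 9/30 × 100 = 30%
Salt term: 16.6 × (-0.116) = -1.926
GC term: 0.41 × 30 = 12.3; length term: −500/30 = −16.667
Tm = 81.5 + (-1.926) + 12.3 − 16.667 = 75.207 → 75.2°C

75.2°C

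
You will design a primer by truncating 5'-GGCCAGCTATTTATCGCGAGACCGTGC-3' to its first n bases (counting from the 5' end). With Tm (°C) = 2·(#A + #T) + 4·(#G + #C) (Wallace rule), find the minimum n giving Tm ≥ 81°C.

First 25 bases: GGCCAGCTATTTATCGCGAGACCGT → Tm = 78°C (< 81°C)
First 26 bases: GGCCAGCTATTTATCGCGAGACCGTG → Tm = 82°C (≥ 81°C)
Each additional base adds 2°C (A/T) or 4°C (G/C), so Tm is non-decreasing in n; n = 26 is the first length to reach 81°C.

n = 26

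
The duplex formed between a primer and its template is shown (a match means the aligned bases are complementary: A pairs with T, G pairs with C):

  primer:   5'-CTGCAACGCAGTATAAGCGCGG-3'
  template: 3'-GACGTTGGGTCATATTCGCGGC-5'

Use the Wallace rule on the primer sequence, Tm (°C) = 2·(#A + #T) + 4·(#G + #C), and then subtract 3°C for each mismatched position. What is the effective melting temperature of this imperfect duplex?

Primer base counts: A=6, T=3, G=7, C=6 → A+T=9, G+C=13
Perfect-match Tm = 2(9) + 4(13) = 18 + 52 = 70°C
Mismatches (positions where the bases are not complementary): 2 (at positions 8, 21)
Effective Tm = 70 − 2×3 = 70 − 6 = 64°C

64°C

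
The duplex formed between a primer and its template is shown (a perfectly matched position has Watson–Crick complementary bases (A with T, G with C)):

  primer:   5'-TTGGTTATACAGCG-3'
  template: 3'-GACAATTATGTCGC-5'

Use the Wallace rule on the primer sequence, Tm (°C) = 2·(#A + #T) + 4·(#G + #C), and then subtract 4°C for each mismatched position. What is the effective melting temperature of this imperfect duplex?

Primer base counts: A=3, T=5, G=4, C=2 → A+T=8, G+C=6
Perfect-match Tm = 2(8) + 4(6) = 16 + 24 = 40°C
Mismatches (positions where the bases are not complementary): 3 (at positions 1, 4, 6)
Effective Tm = 40 − 3×4 = 40 − 12 = 28°C

28°C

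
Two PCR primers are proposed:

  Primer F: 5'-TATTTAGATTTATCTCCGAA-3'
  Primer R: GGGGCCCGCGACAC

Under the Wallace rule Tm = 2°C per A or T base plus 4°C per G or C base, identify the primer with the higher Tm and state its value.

Primer R, 52°C

Primer F: A+T=15, G+C=5 → Tm = 2(15)+4(5) = 50°C
Primer R: A+T=2, G+C=12 → Tm = 2(2)+4(12) = 52°C
50°C vs 52°C → primer R is higher.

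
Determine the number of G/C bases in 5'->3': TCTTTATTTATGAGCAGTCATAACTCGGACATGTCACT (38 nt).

Scanning the sequence gives G=6, T=14, A=10, C=8.
Total G or C: 6 + 8 = 14

14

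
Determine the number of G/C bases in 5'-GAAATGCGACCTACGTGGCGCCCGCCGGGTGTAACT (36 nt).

23

A=7, T=6, C=11, G=12
G+C = 12 + 11 = 23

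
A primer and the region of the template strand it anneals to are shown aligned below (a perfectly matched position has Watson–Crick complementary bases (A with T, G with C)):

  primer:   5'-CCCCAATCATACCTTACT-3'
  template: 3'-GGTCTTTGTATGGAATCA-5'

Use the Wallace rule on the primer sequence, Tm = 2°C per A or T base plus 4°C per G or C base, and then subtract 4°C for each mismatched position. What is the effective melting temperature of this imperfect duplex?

36°C

Primer base counts: A=5, T=5, G=0, C=8 → A+T=10, G+C=8
Perfect-match Tm = 2(10) + 4(8) = 20 + 32 = 52°C
Mismatches (positions where the bases are not complementary): 4 (at positions 3, 4, 7, 17)
Effective Tm = 52 − 4×4 = 52 − 16 = 36°C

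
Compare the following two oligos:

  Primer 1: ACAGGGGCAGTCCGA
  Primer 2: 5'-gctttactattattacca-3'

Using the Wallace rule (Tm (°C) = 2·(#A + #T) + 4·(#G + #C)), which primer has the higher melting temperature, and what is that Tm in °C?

Primer 1: A+T=5, G+C=10 → Tm = 2(5)+4(10) = 50°C
Primer 2: A+T=13, G+C=5 → Tm = 2(13)+4(5) = 46°C
50°C vs 46°C → primer 1 is higher.

Primer 1, 50°C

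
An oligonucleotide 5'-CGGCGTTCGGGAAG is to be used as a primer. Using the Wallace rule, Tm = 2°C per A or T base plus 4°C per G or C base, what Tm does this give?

Scanning the sequence gives C=3, T=2, G=7, A=2.
AT pairs contribute 4, GC pairs contribute 10.
Tm = 4·10 + 2·4 = 40 + 8 = 48°C

48°C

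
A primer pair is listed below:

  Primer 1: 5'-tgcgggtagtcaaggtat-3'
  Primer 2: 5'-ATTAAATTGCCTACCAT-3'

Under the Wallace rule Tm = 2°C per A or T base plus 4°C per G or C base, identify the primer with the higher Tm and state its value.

Primer 1, 54°C

Primer 1: A+T=9, G+C=9 → Tm = 2(9)+4(9) = 54°C
Primer 2: A+T=12, G+C=5 → Tm = 2(12)+4(5) = 44°C
54°C vs 44°C → primer 1 is higher.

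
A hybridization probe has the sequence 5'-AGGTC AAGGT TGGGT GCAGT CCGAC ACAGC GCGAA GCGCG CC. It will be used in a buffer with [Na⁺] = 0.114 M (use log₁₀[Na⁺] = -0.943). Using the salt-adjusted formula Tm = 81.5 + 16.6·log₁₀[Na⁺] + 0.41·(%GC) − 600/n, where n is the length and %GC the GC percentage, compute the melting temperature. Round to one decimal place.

Length n = 42. T=5, A=9, C=12, G=16
G+C = 28, so %GC = 28/42 × 100 = 66.667%
Salt term: 16.6 × (-0.943) = -15.654
GC term: 0.41 × 66.667 = 27.333; length term: −600/42 = −14.286
Tm = 81.5 + (-15.654) + 27.333 − 14.286 = 78.893 → 78.9°C

78.9°C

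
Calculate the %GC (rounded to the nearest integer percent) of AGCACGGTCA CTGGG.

67%

Scanning the sequence gives C=4, A=3, G=6, T=2.
G+C = 6 + 4 = 10 out of 15 bases
%GC = 10/15 × 100 = 66.67% ≈ 67%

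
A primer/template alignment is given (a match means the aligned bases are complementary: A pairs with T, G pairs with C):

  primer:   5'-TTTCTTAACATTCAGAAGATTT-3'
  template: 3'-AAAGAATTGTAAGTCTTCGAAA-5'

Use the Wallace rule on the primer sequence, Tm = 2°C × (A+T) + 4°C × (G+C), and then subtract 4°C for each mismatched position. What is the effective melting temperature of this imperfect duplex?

50°C

Primer base counts: A=7, T=10, G=2, C=3 → A+T=17, G+C=5
Perfect-match Tm = 2(17) + 4(5) = 34 + 20 = 54°C
Mismatches (positions where the bases are not complementary): 1 (at position 19)
Effective Tm = 54 − 1×4 = 54 − 4 = 50°C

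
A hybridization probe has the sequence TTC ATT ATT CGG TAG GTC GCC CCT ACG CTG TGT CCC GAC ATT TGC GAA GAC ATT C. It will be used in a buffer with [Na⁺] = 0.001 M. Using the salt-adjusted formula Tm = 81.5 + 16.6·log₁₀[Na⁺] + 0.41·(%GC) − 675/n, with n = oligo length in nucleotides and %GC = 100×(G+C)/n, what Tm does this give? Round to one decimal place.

40.3°C

Length n = 55. Counting bases: C=16, T=17, G=12, A=10
G+C = 28, so %GC = 28/55 × 100 = 50.909%
Salt term: 16.6 × (-3) = -49.8
GC term: 0.41 × 50.909 = 20.873; length term: −675/55 = −12.273
Tm = 81.5 + (-49.8) + 20.873 − 12.273 = 40.3 → 40.3°C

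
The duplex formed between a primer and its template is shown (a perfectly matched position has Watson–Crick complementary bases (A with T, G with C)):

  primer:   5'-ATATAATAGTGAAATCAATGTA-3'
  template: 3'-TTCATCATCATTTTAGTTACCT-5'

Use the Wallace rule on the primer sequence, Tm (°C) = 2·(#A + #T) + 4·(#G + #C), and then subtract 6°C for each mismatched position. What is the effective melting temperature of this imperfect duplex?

Primer base counts: A=11, T=7, G=3, C=1 → A+T=18, G+C=4
Perfect-match Tm = 2(18) + 4(4) = 36 + 16 = 52°C
Mismatches (positions where the bases are not complementary): 5 (at positions 2, 3, 6, 11, 21)
Effective Tm = 52 − 5×6 = 52 − 30 = 22°C

22°C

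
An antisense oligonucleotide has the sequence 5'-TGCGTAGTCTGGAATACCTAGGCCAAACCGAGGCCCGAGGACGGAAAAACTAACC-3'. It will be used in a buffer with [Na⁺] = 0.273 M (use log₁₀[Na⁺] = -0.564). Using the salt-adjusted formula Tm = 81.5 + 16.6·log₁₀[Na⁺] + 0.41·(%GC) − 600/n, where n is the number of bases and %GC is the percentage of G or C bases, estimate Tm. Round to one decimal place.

83.6°C

Length n = 55. C=15, T=7, G=15, A=18
G+C = 30, so %GC = 30/55 × 100 = 54.545%
Salt term: 16.6 × (-0.564) = -9.362
GC term: 0.41 × 54.545 = 22.363; length term: −600/55 = −10.909
Tm = 81.5 + (-9.362) + 22.363 − 10.909 = 83.592 → 83.6°C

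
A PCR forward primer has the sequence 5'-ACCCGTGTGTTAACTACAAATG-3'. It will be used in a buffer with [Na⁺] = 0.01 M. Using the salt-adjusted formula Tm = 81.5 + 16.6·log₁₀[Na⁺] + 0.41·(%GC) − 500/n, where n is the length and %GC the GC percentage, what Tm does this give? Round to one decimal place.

42.3°C

Length n = 22. Scanning the sequence gives A=7, T=6, C=5, G=4.
G+C = 9, so %GC = 9/22 × 100 = 40.909%
Salt term: 16.6 × (-2) = -33.2
GC term: 0.41 × 40.909 = 16.773; length term: −500/22 = −22.727
Tm = 81.5 + (-33.2) + 16.773 − 22.727 = 42.346 → 42.3°C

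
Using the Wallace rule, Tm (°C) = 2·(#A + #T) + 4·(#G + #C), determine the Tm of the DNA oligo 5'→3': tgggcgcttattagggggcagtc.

C=4, G=10, T=6, A=3
So N_AT = 9 and N_GC = 14.
Tm = 2(9) + 4(14) = 18 + 56 = 74°C

74°C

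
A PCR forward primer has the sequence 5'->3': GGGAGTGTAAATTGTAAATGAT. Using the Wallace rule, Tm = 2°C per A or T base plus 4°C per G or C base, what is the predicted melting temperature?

Base counts: G=7, T=7, C=0, A=8
So N_AT = 15 and N_GC = 7.
Tm = 2×15 + 4×7 = 58°C

58°C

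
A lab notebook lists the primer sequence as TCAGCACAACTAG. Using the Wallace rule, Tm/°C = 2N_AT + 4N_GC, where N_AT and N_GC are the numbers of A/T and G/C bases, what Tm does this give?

38°C

Scanning the sequence gives G=2, C=4, A=5, T=2.
AT pairs contribute 7, GC pairs contribute 6.
Tm = 2(7) + 4(6) = 14 + 24 = 38°C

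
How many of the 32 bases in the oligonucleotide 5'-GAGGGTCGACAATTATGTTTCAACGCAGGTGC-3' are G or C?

Scanning the sequence gives T=8, G=10, C=6, A=8.
Total G or C: 10 + 6 = 16

16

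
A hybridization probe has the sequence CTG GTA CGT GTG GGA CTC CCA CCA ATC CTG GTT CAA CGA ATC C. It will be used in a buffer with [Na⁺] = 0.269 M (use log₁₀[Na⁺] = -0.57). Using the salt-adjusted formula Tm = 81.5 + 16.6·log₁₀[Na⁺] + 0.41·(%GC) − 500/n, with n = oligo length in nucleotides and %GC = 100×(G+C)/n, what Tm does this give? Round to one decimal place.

Length n = 43. Counting bases: C=14, A=9, T=10, G=10
G+C = 24, so %GC = 24/43 × 100 = 55.814%
Salt term: 16.6 × (-0.57) = -9.462
GC term: 0.41 × 55.814 = 22.884; length term: −500/43 = −11.628
Tm = 81.5 + (-9.462) + 22.884 − 11.628 = 83.294 → 83.3°C

83.3°C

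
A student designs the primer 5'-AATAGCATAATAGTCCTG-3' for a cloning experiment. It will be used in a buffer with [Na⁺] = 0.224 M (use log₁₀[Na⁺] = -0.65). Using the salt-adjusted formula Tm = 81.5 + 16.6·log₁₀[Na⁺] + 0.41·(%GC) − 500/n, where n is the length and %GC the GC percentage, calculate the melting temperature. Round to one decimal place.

56.6°C

Length n = 18. C=3, G=3, A=7, T=5
G+C = 6, so %GC = 6/18 × 100 = 33.333%
Salt term: 16.6 × (-0.65) = -10.79
GC term: 0.41 × 33.333 = 13.667; length term: −500/18 = −27.778
Tm = 81.5 + (-10.79) + 13.667 − 27.778 = 56.599 → 56.6°C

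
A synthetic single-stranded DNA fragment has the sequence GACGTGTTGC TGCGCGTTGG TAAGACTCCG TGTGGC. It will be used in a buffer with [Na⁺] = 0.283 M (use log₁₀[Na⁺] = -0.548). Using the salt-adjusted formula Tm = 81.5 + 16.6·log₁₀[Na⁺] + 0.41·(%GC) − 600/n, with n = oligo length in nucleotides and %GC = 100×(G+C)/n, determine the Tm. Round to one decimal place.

80.8°C

Length n = 36. Scanning the sequence gives C=8, A=4, T=10, G=14.
G+C = 22, so %GC = 22/36 × 100 = 61.111%
Salt term: 16.6 × (-0.548) = -9.097
GC term: 0.41 × 61.111 = 25.056; length term: −600/36 = −16.667
Tm = 81.5 + (-9.097) + 25.056 − 16.667 = 80.792 → 80.8°C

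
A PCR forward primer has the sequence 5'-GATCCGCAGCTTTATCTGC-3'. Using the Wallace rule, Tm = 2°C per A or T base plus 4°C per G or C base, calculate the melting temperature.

58°C

Scanning the sequence gives C=6, A=3, T=6, G=4.
So N_AT = 9 and N_GC = 10.
Tm = 2×9 + 4×10 = 58°C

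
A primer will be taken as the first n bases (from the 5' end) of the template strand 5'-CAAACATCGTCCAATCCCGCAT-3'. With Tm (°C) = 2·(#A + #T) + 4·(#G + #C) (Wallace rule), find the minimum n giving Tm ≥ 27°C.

First 9 bases: CAAACATCG → Tm = 26°C (< 27°C)
First 10 bases: CAAACATCGT → Tm = 28°C (≥ 27°C)
Since every base adds ≥2°C, Tm only increases with n, so the threshold is first crossed at n = 10.

n = 10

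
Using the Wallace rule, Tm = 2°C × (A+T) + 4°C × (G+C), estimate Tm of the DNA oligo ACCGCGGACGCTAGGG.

Scanning the sequence gives T=1, C=5, A=3, G=7.
A+T = 4, G+C = 12
Tm = 2(4) + 4(12) = 8 + 48 = 56°C

56°C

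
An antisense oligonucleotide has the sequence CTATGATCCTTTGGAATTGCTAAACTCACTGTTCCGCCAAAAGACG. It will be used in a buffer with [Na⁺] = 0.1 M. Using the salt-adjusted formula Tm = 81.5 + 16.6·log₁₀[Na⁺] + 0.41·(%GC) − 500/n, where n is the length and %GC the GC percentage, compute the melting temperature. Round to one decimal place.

Length n = 46. Scanning the sequence gives G=8, A=13, C=12, T=13.
G+C = 20, so %GC = 20/46 × 100 = 43.478%
Salt term: 16.6 × (-1) = -16.6
GC term: 0.41 × 43.478 = 17.826; length term: −500/46 = −10.87
Tm = 81.5 + (-16.6) + 17.826 − 10.87 = 71.856 → 71.9°C

71.9°C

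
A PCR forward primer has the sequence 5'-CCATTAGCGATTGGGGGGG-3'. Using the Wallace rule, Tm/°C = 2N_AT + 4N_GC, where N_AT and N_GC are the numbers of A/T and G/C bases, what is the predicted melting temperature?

62°C

Base counts: C=3, G=9, T=4, A=3
So N_AT = 7 and N_GC = 12.
Tm = 2(7) + 4(12) = 14 + 48 = 62°C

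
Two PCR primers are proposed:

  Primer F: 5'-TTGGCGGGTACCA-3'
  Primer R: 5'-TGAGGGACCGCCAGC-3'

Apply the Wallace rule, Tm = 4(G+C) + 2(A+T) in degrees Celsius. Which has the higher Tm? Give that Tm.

Primer F: A+T=5, G+C=8 → Tm = 2(5)+4(8) = 42°C
Primer R: A+T=4, G+C=11 → Tm = 2(4)+4(11) = 52°C
42°C vs 52°C → primer R is higher.

Primer R, 52°C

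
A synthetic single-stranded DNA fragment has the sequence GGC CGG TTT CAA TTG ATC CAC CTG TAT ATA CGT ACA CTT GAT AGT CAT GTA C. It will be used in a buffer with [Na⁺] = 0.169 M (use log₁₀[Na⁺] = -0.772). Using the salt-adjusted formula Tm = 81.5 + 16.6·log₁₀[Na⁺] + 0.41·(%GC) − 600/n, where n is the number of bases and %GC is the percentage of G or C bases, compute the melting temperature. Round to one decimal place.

Length n = 52. C=12, A=13, G=10, T=17
G+C = 22, so %GC = 22/52 × 100 = 42.308%
Salt term: 16.6 × (-0.772) = -12.815
GC term: 0.41 × 42.308 = 17.346; length term: −600/52 = −11.538
Tm = 81.5 + (-12.815) + 17.346 − 11.538 = 74.493 → 74.5°C

74.5°C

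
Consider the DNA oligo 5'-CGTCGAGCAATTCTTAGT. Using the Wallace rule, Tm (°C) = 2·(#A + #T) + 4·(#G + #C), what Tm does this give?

52°C

T=6, A=4, C=4, G=4
So N_AT = 10 and N_GC = 8.
Tm = 2×10 + 4×8 = 52°C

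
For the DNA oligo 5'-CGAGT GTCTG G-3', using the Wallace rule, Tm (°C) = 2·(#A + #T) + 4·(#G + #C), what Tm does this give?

36°C

Base counts: T=3, C=2, G=5, A=1
A+T = 4, G+C = 7
Tm = 2(4) + 4(7) = 8 + 28 = 36°C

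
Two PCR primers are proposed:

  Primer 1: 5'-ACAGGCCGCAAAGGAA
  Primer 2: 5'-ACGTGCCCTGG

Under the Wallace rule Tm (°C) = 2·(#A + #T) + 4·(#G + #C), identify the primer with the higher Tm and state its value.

Primer 1, 50°C

Primer 1: A+T=7, G+C=9 → Tm = 2(7)+4(9) = 50°C
Primer 2: A+T=3, G+C=8 → Tm = 2(3)+4(8) = 38°C
50°C vs 38°C → primer 1 is higher.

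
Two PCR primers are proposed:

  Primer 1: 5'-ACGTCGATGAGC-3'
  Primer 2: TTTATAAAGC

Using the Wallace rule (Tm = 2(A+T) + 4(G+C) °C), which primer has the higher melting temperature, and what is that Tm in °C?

Primer 1: A+T=5, G+C=7 → Tm = 2(5)+4(7) = 38°C
Primer 2: A+T=8, G+C=2 → Tm = 2(8)+4(2) = 24°C
38°C vs 24°C → primer 1 is higher.

Primer 1, 38°C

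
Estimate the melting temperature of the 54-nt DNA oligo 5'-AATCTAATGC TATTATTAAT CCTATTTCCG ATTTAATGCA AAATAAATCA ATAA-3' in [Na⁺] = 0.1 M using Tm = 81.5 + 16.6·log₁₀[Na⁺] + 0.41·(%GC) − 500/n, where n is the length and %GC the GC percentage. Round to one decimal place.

Length n = 54. Base counts: T=20, A=23, G=3, C=8
G+C = 11, so %GC = 11/54 × 100 = 20.37%
Salt term: 16.6 × (-1) = -16.6
GC term: 0.41 × 20.37 = 8.352; length term: −500/54 = −9.259
Tm = 81.5 + (-16.6) + 8.352 − 9.259 = 63.993 → 64.0°C

64.0°C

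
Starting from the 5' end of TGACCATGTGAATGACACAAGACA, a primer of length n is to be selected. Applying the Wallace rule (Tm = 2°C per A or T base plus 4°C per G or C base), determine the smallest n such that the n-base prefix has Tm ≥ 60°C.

First 20 bases: TGACCATGTGAATGACACAA → Tm = 56°C (< 60°C)
First 21 bases: TGACCATGTGAATGACACAAG → Tm = 60°C (≥ 60°C)
Since every base adds ≥2°C, Tm only increases with n, so the threshold is first crossed at n = 21.

n = 21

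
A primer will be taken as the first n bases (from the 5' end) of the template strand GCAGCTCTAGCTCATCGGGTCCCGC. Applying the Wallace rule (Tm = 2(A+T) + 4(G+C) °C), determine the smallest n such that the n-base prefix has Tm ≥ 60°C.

First 18 bases: GCAGCTCTAGCTCATCGG → Tm = 58°C (< 60°C)
First 19 bases: GCAGCTCTAGCTCATCGGG → Tm = 62°C (≥ 60°C)
Each additional base adds 2°C (A/T) or 4°C (G/C), so Tm is non-decreasing in n; n = 19 is the first length to reach 60°C.

n = 19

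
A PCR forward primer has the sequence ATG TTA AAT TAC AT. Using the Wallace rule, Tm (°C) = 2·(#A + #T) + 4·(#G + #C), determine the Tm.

32°C

Counting bases: G=1, T=6, C=1, A=6
A+T = 12, G+C = 2
Tm = 4·2 + 2·12 = 8 + 24 = 32°C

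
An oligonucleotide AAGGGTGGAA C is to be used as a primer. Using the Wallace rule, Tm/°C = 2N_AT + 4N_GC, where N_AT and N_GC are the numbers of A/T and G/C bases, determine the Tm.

T=1, C=1, A=4, G=5
So N_AT = 5 and N_GC = 6.
Tm = 2×5 + 4×6 = 34°C

34°C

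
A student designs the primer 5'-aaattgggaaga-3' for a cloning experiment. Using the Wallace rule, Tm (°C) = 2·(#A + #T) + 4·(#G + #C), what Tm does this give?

32°C

T=2, A=6, G=4, C=0
A+T = 8, G+C = 4
Tm = 2×8 + 4×4 = 32°C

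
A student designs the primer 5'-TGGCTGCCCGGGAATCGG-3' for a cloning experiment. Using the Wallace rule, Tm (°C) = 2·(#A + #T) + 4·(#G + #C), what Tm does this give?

Scanning the sequence gives C=5, G=8, T=3, A=2.
A+T = 5, G+C = 13
Tm = 2(5) + 4(13) = 10 + 52 = 62°C

62°C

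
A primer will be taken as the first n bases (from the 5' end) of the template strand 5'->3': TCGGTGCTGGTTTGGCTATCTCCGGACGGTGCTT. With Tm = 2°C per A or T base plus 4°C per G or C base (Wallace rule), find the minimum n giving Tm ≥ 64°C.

First 20 bases: TCGGTGCTGGTTTGGCTATC → Tm = 62°C (< 64°C)
First 21 bases: TCGGTGCTGGTTTGGCTATCT → Tm = 64°C (≥ 64°C)
Each additional base adds 2°C (A/T) or 4°C (G/C), so Tm is non-decreasing in n; n = 21 is the first length to reach 64°C.

n = 21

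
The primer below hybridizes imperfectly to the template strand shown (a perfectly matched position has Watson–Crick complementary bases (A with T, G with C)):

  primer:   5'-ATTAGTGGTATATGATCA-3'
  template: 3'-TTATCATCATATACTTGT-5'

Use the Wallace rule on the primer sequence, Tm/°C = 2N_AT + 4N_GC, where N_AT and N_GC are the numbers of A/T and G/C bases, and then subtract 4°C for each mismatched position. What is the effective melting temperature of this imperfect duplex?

Primer base counts: A=6, T=7, G=4, C=1 → A+T=13, G+C=5
Perfect-match Tm = 2(13) + 4(5) = 26 + 20 = 46°C
Mismatches (positions where the bases are not complementary): 3 (at positions 2, 7, 16)
Effective Tm = 46 − 3×4 = 46 − 12 = 34°C

34°C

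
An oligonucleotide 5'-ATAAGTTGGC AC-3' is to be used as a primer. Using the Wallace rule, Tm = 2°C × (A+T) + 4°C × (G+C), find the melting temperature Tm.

Counting bases: A=4, T=3, C=2, G=3
A+T = 7, G+C = 5
Tm = 2(7) + 4(5) = 14 + 20 = 34°C

34°C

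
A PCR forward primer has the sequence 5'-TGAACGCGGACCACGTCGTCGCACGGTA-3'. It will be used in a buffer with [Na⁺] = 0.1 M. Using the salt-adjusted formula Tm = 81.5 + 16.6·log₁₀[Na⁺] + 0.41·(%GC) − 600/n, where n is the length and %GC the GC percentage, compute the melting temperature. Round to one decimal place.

69.8°C

Length n = 28. G=9, A=6, T=4, C=9
G+C = 18, so %GC = 18/28 × 100 = 64.286%
Salt term: 16.6 × (-1) = -16.6
GC term: 0.41 × 64.286 = 26.357; length term: −600/28 = −21.429
Tm = 81.5 + (-16.6) + 26.357 − 21.429 = 69.828 → 69.8°C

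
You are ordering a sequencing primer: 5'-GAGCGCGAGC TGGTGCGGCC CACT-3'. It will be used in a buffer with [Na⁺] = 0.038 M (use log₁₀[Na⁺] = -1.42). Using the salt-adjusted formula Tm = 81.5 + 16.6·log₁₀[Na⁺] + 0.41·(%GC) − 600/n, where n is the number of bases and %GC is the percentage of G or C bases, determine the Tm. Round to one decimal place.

Length n = 24. Counting bases: A=3, C=8, T=3, G=10
G+C = 18, so %GC = 18/24 × 100 = 75%
Salt term: 16.6 × (-1.42) = -23.572
GC term: 0.41 × 75 = 30.75; length term: −600/24 = −25
Tm = 81.5 + (-23.572) + 30.75 − 25 = 63.678 → 63.7°C

63.7°C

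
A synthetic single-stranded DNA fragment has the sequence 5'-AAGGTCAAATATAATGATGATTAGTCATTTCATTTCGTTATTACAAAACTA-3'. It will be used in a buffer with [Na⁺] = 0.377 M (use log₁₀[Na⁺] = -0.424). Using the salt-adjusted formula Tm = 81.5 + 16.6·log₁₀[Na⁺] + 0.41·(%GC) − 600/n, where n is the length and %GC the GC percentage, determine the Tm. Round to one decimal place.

Length n = 51. Counting bases: G=6, C=6, A=20, T=19
G+C = 12, so %GC = 12/51 × 100 = 23.529%
Salt term: 16.6 × (-0.424) = -7.038
GC term: 0.41 × 23.529 = 9.647; length term: −600/51 = −11.765
Tm = 81.5 + (-7.038) + 9.647 − 11.765 = 72.344 → 72.3°C

72.3°C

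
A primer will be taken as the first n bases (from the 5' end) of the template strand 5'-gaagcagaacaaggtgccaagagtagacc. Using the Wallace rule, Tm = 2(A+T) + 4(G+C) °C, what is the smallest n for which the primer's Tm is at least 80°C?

n = 27

First 26 bases: GAAGCAGAACAAGGTGCCAAGAGTAG → Tm = 78°C (< 80°C)
First 27 bases: GAAGCAGAACAAGGTGCCAAGAGTAGA → Tm = 80°C (≥ 80°C)
Since every base adds ≥2°C, Tm only increases with n, so the threshold is first crossed at n = 27.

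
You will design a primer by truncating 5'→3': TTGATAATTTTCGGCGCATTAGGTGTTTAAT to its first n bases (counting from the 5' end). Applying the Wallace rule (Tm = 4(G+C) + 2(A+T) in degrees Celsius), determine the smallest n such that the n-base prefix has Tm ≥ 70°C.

n = 25

First 24 bases: TTGATAATTTTCGGCGCATTAGGT → Tm = 66°C (< 70°C)
First 25 bases: TTGATAATTTTCGGCGCATTAGGTG → Tm = 70°C (≥ 70°C)
Since every base adds ≥2°C, Tm only increases with n, so the threshold is first crossed at n = 25.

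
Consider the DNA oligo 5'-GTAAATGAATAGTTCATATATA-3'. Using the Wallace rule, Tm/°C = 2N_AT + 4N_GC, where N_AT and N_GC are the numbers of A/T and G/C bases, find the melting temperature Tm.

52°C

Base counts: T=8, C=1, G=3, A=10
A+T = 18, G+C = 4
Tm = 2×18 + 4×4 = 52°C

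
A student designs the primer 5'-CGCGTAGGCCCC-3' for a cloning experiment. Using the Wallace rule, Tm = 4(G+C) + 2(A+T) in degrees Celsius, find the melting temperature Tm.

44°C

Base counts: T=1, G=4, C=6, A=1
So N_AT = 2 and N_GC = 10.
Tm = 2×2 + 4×10 = 44°C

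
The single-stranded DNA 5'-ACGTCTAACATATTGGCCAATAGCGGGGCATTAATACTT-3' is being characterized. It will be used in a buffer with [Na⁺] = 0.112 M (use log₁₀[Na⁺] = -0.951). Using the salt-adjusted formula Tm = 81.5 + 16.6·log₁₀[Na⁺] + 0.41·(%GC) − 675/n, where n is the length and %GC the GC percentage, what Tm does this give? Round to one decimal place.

65.2°C

Length n = 39. A=12, G=8, T=11, C=8
G+C = 16, so %GC = 16/39 × 100 = 41.026%
Salt term: 16.6 × (-0.951) = -15.787
GC term: 0.41 × 41.026 = 16.821; length term: −675/39 = −17.308
Tm = 81.5 + (-15.787) + 16.821 − 17.308 = 65.226 → 65.2°C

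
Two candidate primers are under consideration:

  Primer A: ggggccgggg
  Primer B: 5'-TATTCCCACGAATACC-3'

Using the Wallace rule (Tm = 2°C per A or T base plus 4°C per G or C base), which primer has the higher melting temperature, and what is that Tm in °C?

Primer B, 46°C

Primer A: A+T=0, G+C=10 → Tm = 2(0)+4(10) = 40°C
Primer B: A+T=9, G+C=7 → Tm = 2(9)+4(7) = 46°C
40°C vs 46°C → primer B is higher.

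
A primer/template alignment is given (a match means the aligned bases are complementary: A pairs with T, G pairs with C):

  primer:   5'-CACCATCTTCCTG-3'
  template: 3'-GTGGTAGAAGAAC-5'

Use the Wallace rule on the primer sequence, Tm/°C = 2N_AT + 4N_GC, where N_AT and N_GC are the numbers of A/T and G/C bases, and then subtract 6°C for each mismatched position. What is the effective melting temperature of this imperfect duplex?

34°C

Primer base counts: A=2, T=4, G=1, C=6 → A+T=6, G+C=7
Perfect-match Tm = 2(6) + 4(7) = 12 + 28 = 40°C
Mismatches (positions where the bases are not complementary): 1 (at position 11)
Effective Tm = 40 − 1×6 = 40 − 6 = 34°C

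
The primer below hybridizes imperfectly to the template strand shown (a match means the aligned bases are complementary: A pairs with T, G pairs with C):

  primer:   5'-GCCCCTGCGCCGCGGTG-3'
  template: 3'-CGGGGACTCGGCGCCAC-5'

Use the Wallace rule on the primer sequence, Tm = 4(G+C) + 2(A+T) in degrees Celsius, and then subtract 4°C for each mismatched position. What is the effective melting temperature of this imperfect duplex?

60°C

Primer base counts: A=0, T=2, G=7, C=8 → A+T=2, G+C=15
Perfect-match Tm = 2(2) + 4(15) = 4 + 60 = 64°C
Mismatches (positions where the bases are not complementary): 1 (at position 8)
Effective Tm = 64 − 1×4 = 64 − 4 = 60°C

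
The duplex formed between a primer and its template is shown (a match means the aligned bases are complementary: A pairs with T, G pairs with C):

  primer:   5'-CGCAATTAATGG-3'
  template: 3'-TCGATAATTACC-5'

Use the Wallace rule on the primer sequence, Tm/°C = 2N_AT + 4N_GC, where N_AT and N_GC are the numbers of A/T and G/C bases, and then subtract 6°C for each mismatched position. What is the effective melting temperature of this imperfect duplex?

22°C

Primer base counts: A=4, T=3, G=3, C=2 → A+T=7, G+C=5
Perfect-match Tm = 2(7) + 4(5) = 14 + 20 = 34°C
Mismatches (positions where the bases are not complementary): 2 (at positions 1, 4)
Effective Tm = 34 − 2×6 = 34 − 12 = 22°C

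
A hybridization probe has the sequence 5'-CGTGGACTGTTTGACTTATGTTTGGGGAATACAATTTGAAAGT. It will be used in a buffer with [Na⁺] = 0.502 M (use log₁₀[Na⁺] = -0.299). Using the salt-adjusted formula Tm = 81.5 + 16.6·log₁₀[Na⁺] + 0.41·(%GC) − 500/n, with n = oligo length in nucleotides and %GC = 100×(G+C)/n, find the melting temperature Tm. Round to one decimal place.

80.2°C

Length n = 43. Counting bases: C=4, T=16, A=11, G=12
G+C = 16, so %GC = 16/43 × 100 = 37.209%
Salt term: 16.6 × (-0.299) = -4.963
GC term: 0.41 × 37.209 = 15.256; length term: −500/43 = −11.628
Tm = 81.5 + (-4.963) + 15.256 − 11.628 = 80.165 → 80.2°C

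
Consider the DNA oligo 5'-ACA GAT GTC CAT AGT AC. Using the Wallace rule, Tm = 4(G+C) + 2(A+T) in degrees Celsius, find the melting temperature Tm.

48°C

Scanning the sequence gives C=4, G=3, T=4, A=6.
So N_AT = 10 and N_GC = 7.
Tm = 4·7 + 2·10 = 28 + 20 = 48°C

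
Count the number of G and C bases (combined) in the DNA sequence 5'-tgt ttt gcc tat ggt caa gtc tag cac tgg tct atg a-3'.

Base counts: T=14, C=7, G=9, A=7
Total G or C: 9 + 7 = 16

16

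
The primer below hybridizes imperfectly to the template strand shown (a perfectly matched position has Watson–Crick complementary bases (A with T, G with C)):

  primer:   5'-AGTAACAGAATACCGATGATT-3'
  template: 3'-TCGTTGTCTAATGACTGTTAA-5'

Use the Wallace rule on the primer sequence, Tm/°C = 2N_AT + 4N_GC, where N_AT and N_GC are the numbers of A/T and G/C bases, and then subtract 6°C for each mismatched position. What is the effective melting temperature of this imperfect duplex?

Primer base counts: A=9, T=5, G=4, C=3 → A+T=14, G+C=7
Perfect-match Tm = 2(14) + 4(7) = 28 + 28 = 56°C
Mismatches (positions where the bases are not complementary): 5 (at positions 3, 10, 14, 17, 18)
Effective Tm = 56 − 5×6 = 56 − 30 = 26°C

26°C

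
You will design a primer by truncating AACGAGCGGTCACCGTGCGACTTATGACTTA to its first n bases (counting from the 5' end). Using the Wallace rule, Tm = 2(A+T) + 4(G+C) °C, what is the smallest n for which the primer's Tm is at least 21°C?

n = 7

First 6 bases: AACGAG → Tm = 18°C (< 21°C)
First 7 bases: AACGAGC → Tm = 22°C (≥ 21°C)
Each additional base adds 2°C (A/T) or 4°C (G/C), so Tm is non-decreasing in n; n = 7 is the first length to reach 21°C.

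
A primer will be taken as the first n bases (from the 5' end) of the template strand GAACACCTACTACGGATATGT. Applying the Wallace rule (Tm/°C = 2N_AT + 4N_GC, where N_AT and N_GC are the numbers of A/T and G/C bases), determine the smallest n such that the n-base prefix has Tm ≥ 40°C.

n = 14

First 13 bases: GAACACCTACTAC → Tm = 38°C (< 40°C)
First 14 bases: GAACACCTACTACG → Tm = 42°C (≥ 40°C)
Each additional base adds 2°C (A/T) or 4°C (G/C), so Tm is non-decreasing in n; n = 14 is the first length to reach 40°C.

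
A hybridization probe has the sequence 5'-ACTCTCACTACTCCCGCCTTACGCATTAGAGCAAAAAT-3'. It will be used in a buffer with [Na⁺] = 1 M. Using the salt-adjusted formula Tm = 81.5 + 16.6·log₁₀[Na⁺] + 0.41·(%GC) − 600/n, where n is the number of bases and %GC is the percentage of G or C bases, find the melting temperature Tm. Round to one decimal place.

Length n = 38. A=12, G=4, C=13, T=9
G+C = 17, so %GC = 17/38 × 100 = 44.737%
Salt term: 16.6 × (0) = 0
GC term: 0.41 × 44.737 = 18.342; length term: −600/38 = −15.789
Tm = 81.5 + (0) + 18.342 − 15.789 = 84.053 → 84.1°C

84.1°C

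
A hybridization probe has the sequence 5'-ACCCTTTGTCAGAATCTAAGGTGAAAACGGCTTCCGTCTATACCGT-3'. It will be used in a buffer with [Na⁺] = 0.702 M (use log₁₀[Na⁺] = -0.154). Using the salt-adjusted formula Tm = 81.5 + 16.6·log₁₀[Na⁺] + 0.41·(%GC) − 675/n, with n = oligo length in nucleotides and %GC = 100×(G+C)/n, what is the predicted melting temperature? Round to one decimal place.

83.0°C

Length n = 46. Scanning the sequence gives G=9, T=13, A=12, C=12.
G+C = 21, so %GC = 21/46 × 100 = 45.652%
Salt term: 16.6 × (-0.154) = -2.556
GC term: 0.41 × 45.652 = 18.717; length term: −675/46 = −14.674
Tm = 81.5 + (-2.556) + 18.717 − 14.674 = 82.987 → 83.0°C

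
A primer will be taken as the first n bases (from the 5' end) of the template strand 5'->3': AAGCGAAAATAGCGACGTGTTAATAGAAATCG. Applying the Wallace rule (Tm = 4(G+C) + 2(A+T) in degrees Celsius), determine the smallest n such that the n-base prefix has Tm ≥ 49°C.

n = 17

First 16 bases: AAGCGAAAATAGCGAC → Tm = 46°C (< 49°C)
First 17 bases: AAGCGAAAATAGCGACG → Tm = 50°C (≥ 49°C)
Each additional base adds 2°C (A/T) or 4°C (G/C), so Tm is non-decreasing in n; n = 17 is the first length to reach 49°C.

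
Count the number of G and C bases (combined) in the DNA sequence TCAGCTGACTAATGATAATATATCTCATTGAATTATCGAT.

Scanning the sequence gives G=5, T=15, A=14, C=6.
G+C = 5 + 6 = 11

11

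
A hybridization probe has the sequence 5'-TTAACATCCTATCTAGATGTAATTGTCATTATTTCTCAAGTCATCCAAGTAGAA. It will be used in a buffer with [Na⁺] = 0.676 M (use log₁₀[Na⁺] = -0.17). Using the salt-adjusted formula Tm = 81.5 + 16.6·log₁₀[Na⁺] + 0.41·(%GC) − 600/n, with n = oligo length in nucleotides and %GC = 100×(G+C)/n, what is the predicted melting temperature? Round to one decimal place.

Length n = 54. Counting bases: T=20, G=6, C=10, A=18
G+C = 16, so %GC = 16/54 × 100 = 29.63%
Salt term: 16.6 × (-0.17) = -2.822
GC term: 0.41 × 29.63 = 12.148; length term: −600/54 = −11.111
Tm = 81.5 + (-2.822) + 12.148 − 11.111 = 79.715 → 79.7°C

79.7°C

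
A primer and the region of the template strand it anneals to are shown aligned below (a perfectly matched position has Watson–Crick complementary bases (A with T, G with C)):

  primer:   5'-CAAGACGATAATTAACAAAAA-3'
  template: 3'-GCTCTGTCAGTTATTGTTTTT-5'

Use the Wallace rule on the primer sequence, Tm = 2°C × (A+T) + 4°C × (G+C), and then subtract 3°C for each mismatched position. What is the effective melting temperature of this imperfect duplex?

Primer base counts: A=13, T=3, G=2, C=3 → A+T=16, G+C=5
Perfect-match Tm = 2(16) + 4(5) = 32 + 20 = 52°C
Mismatches (positions where the bases are not complementary): 5 (at positions 2, 7, 8, 10, 12)
Effective Tm = 52 − 5×3 = 52 − 15 = 37°C

37°C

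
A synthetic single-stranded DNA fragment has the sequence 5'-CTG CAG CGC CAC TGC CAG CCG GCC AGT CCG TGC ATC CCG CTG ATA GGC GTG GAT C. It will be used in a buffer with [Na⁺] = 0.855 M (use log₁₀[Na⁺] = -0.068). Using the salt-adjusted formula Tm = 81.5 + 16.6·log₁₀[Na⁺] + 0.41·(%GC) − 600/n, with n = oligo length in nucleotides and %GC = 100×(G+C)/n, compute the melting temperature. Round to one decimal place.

Length n = 55. Counting bases: G=17, T=9, C=21, A=8
G+C = 38, so %GC = 38/55 × 100 = 69.091%
Salt term: 16.6 × (-0.068) = -1.129
GC term: 0.41 × 69.091 = 28.327; length term: −600/55 = −10.909
Tm = 81.5 + (-1.129) + 28.327 − 10.909 = 97.789 → 97.8°C

97.8°C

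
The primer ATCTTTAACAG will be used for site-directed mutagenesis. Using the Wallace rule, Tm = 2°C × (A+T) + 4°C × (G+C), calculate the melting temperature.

T=4, C=2, A=4, G=1
AT pairs contribute 8, GC pairs contribute 3.
Tm = 2×8 + 4×3 = 28°C

28°C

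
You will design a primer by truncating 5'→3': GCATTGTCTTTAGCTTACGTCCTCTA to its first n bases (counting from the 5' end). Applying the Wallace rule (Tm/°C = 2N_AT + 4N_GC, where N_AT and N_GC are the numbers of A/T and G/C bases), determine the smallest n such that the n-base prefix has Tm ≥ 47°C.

First 17 bases: GCATTGTCTTTAGCTTA → Tm = 46°C (< 47°C)
First 18 bases: GCATTGTCTTTAGCTTAC → Tm = 50°C (≥ 47°C)
Since every base adds ≥2°C, Tm only increases with n, so the threshold is first crossed at n = 18.

n = 18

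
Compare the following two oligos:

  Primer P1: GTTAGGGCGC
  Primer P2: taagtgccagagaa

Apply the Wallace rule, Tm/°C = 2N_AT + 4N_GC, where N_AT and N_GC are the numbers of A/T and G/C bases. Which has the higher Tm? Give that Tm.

Primer P1: A+T=3, G+C=7 → Tm = 2(3)+4(7) = 34°C
Primer P2: A+T=8, G+C=6 → Tm = 2(8)+4(6) = 40°C
34°C vs 40°C → primer P2 is higher.

Primer P2, 40°C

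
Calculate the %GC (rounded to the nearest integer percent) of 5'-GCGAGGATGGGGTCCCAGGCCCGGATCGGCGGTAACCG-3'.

74%

G=17, C=11, T=4, A=6
G+C = 17 + 11 = 28 out of 38 bases
%GC = 28/38 × 100 = 73.68% ≈ 74%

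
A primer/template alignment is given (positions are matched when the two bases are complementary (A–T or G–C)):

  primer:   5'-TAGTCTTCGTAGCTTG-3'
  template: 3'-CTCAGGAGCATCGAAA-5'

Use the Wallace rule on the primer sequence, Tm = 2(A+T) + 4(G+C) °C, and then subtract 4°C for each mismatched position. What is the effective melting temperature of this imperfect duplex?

34°C

Primer base counts: A=2, T=7, G=4, C=3 → A+T=9, G+C=7
Perfect-match Tm = 2(9) + 4(7) = 18 + 28 = 46°C
Mismatches (positions where the bases are not complementary): 3 (at positions 1, 6, 16)
Effective Tm = 46 − 3×4 = 46 − 12 = 34°C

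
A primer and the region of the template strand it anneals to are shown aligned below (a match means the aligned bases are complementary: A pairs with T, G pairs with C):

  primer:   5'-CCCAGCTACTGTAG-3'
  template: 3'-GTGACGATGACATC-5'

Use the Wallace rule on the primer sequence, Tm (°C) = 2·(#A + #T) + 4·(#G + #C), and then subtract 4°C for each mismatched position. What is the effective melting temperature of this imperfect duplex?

Primer base counts: A=3, T=3, G=3, C=5 → A+T=6, G+C=8
Perfect-match Tm = 2(6) + 4(8) = 12 + 32 = 44°C
Mismatches (positions where the bases are not complementary): 2 (at positions 2, 4)
Effective Tm = 44 − 2×4 = 44 − 8 = 36°C

36°C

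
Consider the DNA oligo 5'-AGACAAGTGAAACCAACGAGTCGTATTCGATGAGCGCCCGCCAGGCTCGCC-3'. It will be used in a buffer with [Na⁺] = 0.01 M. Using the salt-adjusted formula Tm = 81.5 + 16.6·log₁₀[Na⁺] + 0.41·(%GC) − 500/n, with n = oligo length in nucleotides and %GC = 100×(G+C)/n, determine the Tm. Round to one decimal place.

62.6°C

Length n = 51. Scanning the sequence gives G=14, A=14, C=16, T=7.
G+C = 30, so %GC = 30/51 × 100 = 58.824%
Salt term: 16.6 × (-2) = -33.2
GC term: 0.41 × 58.824 = 24.118; length term: −500/51 = −9.804
Tm = 81.5 + (-33.2) + 24.118 − 9.804 = 62.614 → 62.6°C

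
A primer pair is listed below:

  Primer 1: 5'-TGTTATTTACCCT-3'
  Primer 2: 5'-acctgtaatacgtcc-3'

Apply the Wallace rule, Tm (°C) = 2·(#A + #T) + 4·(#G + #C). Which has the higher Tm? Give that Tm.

Primer 2, 44°C

Primer 1: A+T=9, G+C=4 → Tm = 2(9)+4(4) = 34°C
Primer 2: A+T=8, G+C=7 → Tm = 2(8)+4(7) = 44°C
34°C vs 44°C → primer 2 is higher.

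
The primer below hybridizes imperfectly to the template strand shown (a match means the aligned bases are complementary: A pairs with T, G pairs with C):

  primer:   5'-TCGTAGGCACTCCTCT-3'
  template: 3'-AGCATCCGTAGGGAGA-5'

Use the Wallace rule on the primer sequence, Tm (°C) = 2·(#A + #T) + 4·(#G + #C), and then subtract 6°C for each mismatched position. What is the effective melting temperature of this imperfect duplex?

Primer base counts: A=2, T=5, G=3, C=6 → A+T=7, G+C=9
Perfect-match Tm = 2(7) + 4(9) = 14 + 36 = 50°C
Mismatches (positions where the bases are not complementary): 2 (at positions 10, 11)
Effective Tm = 50 − 2×6 = 50 − 12 = 38°C

38°C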